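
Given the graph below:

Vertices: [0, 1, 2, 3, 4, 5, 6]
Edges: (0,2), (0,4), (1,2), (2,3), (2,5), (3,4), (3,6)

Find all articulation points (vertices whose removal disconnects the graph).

An articulation point is a vertex whose removal disconnects the graph.
Articulation points: [2, 3]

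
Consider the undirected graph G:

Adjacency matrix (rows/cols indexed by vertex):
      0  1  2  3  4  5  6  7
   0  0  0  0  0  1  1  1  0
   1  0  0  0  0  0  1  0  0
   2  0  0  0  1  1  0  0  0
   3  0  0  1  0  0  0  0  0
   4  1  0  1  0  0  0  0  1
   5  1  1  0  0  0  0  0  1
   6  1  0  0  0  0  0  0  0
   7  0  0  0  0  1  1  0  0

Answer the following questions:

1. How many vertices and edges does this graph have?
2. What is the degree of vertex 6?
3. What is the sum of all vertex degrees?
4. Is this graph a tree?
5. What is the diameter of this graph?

Count: 8 vertices, 8 edges.
Vertex 6 has neighbors [0], degree = 1.
Handshaking lemma: 2 * 8 = 16.
A tree on 8 vertices has 7 edges. This graph has 8 edges (1 extra). Not a tree.
Diameter (longest shortest path) = 5.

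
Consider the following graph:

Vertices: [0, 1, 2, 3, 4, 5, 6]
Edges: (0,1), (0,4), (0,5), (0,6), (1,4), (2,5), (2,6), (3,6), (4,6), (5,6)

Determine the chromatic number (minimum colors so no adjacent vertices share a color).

The graph has a maximum clique of size 3 (lower bound on chromatic number).
A valid 3-coloring: {0: 1, 1: 0, 2: 1, 3: 1, 4: 2, 5: 2, 6: 0}.
Chromatic number = 3.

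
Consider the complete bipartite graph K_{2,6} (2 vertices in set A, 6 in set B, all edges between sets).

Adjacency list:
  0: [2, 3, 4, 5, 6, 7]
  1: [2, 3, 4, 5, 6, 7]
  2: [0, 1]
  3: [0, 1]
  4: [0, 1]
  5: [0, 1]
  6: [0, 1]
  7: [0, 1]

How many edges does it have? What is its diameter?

K_{2,6} has 2 * 6 = 12 edges.
Any vertex reaches any opposite-side vertex in 1 step; same-side vertices reach in 2 steps via any opposite-side vertex.
Diameter = 2.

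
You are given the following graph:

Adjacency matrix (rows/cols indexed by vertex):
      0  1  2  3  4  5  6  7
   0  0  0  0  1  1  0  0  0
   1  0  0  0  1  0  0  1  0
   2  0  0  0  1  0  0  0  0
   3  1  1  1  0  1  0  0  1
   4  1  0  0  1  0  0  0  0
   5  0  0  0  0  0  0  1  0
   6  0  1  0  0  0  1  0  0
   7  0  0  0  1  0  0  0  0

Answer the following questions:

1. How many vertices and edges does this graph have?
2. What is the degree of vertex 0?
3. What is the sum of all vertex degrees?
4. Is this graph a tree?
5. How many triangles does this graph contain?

Count: 8 vertices, 8 edges.
Vertex 0 has neighbors [3, 4], degree = 2.
Handshaking lemma: 2 * 8 = 16.
A tree on 8 vertices has 7 edges. This graph has 8 edges (1 extra). Not a tree.
Number of triangles = 1.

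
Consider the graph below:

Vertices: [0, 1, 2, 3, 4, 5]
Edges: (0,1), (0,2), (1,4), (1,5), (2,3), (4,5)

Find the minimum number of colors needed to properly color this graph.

The graph has a maximum clique of size 3 (lower bound on chromatic number).
A valid 3-coloring: {0: 1, 1: 0, 2: 0, 3: 1, 4: 1, 5: 2}.
Chromatic number = 3.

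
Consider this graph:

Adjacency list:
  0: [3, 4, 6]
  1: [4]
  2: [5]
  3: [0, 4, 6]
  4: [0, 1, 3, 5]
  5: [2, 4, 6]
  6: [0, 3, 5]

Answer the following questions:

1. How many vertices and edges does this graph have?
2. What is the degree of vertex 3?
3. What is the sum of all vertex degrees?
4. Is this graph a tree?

Count: 7 vertices, 9 edges.
Vertex 3 has neighbors [0, 4, 6], degree = 3.
Handshaking lemma: 2 * 9 = 18.
A tree on 7 vertices has 6 edges. This graph has 9 edges (3 extra). Not a tree.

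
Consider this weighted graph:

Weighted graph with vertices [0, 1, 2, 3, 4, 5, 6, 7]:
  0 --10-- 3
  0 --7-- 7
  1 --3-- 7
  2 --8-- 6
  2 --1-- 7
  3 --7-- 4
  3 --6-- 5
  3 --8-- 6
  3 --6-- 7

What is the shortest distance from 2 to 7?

Using Dijkstra's algorithm from vertex 2:
Shortest path: 2 -> 7
Total weight: 1 = 1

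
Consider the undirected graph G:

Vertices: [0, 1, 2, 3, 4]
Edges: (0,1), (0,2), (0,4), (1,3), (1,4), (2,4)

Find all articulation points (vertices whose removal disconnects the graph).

An articulation point is a vertex whose removal disconnects the graph.
Articulation points: [1]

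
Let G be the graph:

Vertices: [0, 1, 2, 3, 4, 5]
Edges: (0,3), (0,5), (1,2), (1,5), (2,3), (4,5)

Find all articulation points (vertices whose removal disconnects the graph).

An articulation point is a vertex whose removal disconnects the graph.
Articulation points: [5]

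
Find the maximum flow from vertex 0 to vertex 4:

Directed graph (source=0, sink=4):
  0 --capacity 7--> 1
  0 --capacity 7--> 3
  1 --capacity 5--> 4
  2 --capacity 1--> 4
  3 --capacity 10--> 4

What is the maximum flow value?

Computing max flow:
  Flow on (0->1): 5/7
  Flow on (0->3): 7/7
  Flow on (1->4): 5/5
  Flow on (3->4): 7/10
Maximum flow = 12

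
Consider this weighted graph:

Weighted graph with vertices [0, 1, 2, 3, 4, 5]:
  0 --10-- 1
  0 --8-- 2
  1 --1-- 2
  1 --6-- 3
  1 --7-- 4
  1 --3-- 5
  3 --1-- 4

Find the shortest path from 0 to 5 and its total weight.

Using Dijkstra's algorithm from vertex 0:
Shortest path: 0 -> 2 -> 1 -> 5
Total weight: 8 + 1 + 3 = 12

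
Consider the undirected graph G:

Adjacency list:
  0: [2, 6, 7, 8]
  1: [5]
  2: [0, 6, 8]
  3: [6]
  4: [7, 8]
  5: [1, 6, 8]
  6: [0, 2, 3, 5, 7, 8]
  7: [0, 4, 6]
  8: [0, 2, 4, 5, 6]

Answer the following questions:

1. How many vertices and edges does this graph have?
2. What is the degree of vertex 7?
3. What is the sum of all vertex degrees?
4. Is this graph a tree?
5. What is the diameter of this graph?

Count: 9 vertices, 14 edges.
Vertex 7 has neighbors [0, 4, 6], degree = 3.
Handshaking lemma: 2 * 14 = 28.
A tree on 9 vertices has 8 edges. This graph has 14 edges (6 extra). Not a tree.
Diameter (longest shortest path) = 3.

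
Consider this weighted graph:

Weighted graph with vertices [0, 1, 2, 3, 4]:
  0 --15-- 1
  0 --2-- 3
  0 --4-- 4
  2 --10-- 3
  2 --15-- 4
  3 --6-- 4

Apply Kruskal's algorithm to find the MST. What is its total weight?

Applying Kruskal's algorithm (sort edges by weight, add if no cycle):
  Add (0,3) w=2
  Add (0,4) w=4
  Skip (3,4) w=6 (creates cycle)
  Add (2,3) w=10
  Add (0,1) w=15
  Skip (2,4) w=15 (creates cycle)
MST weight = 31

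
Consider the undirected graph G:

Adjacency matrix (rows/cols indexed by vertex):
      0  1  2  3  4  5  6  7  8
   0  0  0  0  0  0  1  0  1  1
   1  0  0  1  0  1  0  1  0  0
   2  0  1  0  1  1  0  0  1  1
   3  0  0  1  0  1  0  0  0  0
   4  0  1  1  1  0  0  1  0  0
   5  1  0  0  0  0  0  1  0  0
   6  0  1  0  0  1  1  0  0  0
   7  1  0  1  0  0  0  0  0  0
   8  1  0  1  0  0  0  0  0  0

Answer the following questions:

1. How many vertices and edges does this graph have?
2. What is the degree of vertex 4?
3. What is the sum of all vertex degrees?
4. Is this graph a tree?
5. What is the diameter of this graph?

Count: 9 vertices, 13 edges.
Vertex 4 has neighbors [1, 2, 3, 6], degree = 4.
Handshaking lemma: 2 * 13 = 26.
A tree on 9 vertices has 8 edges. This graph has 13 edges (5 extra). Not a tree.
Diameter (longest shortest path) = 3.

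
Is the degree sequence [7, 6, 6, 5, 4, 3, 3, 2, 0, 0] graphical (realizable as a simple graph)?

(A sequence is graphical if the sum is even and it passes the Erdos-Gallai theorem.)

Sum of degrees = 36. Sum is even and passes Erdos-Gallai. The sequence IS graphical.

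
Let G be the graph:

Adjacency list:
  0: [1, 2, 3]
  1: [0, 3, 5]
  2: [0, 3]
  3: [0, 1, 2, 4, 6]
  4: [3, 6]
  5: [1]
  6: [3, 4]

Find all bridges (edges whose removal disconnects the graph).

A bridge is an edge whose removal increases the number of connected components.
Bridges found: (1,5)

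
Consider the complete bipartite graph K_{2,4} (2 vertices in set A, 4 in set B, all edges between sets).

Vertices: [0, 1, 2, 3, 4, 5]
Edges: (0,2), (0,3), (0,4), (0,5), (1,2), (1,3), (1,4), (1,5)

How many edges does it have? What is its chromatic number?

K_{2,4} has 2 * 4 = 8 edges.
Bipartite graphs have chromatic number 2 (color each partition differently).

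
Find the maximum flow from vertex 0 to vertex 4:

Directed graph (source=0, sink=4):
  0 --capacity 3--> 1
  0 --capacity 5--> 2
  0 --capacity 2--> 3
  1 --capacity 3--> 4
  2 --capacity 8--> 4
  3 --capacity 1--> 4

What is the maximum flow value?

Computing max flow:
  Flow on (0->1): 3/3
  Flow on (0->2): 5/5
  Flow on (0->3): 1/2
  Flow on (1->4): 3/3
  Flow on (2->4): 5/8
  Flow on (3->4): 1/1
Maximum flow = 9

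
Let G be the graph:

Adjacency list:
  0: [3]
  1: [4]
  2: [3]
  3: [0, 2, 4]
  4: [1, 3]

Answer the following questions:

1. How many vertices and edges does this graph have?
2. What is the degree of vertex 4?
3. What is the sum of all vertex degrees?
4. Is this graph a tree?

Count: 5 vertices, 4 edges.
Vertex 4 has neighbors [1, 3], degree = 2.
Handshaking lemma: 2 * 4 = 8.
A graph is a tree iff it is connected and has exactly n-1 edges. This graph is connected (all 5 vertices in one component) and has 5-1 = 4 edges. It is a tree.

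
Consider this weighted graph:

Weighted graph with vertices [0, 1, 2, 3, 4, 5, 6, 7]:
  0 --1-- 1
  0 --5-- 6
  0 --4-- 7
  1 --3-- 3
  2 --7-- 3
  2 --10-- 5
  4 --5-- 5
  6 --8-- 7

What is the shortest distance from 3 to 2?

Using Dijkstra's algorithm from vertex 3:
Shortest path: 3 -> 2
Total weight: 7 = 7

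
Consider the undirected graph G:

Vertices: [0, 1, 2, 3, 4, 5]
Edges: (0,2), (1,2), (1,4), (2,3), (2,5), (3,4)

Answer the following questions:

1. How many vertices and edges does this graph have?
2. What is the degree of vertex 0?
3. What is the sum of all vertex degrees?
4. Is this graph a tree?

Count: 6 vertices, 6 edges.
Vertex 0 has neighbors [2], degree = 1.
Handshaking lemma: 2 * 6 = 12.
A tree on 6 vertices has 5 edges. This graph has 6 edges (1 extra). Not a tree.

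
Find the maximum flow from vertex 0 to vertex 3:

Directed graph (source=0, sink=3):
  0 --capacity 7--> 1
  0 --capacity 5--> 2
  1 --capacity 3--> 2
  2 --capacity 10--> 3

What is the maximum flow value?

Computing max flow:
  Flow on (0->1): 3/7
  Flow on (0->2): 5/5
  Flow on (1->2): 3/3
  Flow on (2->3): 8/10
Maximum flow = 8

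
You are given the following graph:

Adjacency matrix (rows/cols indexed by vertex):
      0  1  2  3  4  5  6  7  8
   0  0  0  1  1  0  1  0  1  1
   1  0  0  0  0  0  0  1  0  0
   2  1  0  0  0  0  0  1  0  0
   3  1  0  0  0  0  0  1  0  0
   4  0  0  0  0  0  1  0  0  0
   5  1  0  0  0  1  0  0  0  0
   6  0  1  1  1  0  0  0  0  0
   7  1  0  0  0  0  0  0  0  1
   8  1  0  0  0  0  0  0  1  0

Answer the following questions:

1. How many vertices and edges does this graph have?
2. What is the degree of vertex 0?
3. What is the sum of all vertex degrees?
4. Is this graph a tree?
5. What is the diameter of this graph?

Count: 9 vertices, 10 edges.
Vertex 0 has neighbors [2, 3, 5, 7, 8], degree = 5.
Handshaking lemma: 2 * 10 = 20.
A tree on 9 vertices has 8 edges. This graph has 10 edges (2 extra). Not a tree.
Diameter (longest shortest path) = 5.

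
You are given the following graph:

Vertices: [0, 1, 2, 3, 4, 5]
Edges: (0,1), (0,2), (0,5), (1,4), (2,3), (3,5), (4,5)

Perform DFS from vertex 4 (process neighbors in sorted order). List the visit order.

DFS from vertex 4 (neighbors processed in ascending order):
Visit order: 4, 1, 0, 2, 3, 5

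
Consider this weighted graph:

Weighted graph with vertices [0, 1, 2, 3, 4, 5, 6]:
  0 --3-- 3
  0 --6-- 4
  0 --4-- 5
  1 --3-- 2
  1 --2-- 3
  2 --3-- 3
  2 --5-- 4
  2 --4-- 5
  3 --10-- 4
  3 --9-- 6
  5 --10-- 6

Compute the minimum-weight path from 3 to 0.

Using Dijkstra's algorithm from vertex 3:
Shortest path: 3 -> 0
Total weight: 3 = 3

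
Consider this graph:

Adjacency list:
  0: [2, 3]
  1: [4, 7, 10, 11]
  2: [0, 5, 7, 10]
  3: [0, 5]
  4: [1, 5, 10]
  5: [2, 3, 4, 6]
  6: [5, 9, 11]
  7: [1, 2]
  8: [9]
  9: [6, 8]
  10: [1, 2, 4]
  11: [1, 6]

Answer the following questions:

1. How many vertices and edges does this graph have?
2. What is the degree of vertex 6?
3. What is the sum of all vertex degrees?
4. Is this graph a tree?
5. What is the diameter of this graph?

Count: 12 vertices, 16 edges.
Vertex 6 has neighbors [5, 9, 11], degree = 3.
Handshaking lemma: 2 * 16 = 32.
A tree on 12 vertices has 11 edges. This graph has 16 edges (5 extra). Not a tree.
Diameter (longest shortest path) = 5.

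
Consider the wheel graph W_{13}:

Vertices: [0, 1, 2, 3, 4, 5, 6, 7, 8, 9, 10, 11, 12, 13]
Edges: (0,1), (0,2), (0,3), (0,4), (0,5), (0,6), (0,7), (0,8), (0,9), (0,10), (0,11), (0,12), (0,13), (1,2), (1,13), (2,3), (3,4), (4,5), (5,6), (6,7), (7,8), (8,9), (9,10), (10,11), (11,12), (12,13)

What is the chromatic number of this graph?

W_{13} = C_{13} plus a hub adjacent to every cycle vertex.
The outer cycle needs 3 colors (odd cycle); the hub is adjacent to all of them so needs a fresh color.
Chromatic number = 3 + 1 = 4.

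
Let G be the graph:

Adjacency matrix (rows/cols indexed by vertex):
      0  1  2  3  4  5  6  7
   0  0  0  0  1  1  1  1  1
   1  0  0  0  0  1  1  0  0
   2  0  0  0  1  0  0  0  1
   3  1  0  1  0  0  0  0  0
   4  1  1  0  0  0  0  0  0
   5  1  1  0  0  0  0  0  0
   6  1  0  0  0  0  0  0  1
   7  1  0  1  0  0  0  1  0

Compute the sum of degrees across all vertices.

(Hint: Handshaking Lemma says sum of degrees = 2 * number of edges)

Count edges: 10 edges.
By Handshaking Lemma: sum of degrees = 2 * 10 = 20.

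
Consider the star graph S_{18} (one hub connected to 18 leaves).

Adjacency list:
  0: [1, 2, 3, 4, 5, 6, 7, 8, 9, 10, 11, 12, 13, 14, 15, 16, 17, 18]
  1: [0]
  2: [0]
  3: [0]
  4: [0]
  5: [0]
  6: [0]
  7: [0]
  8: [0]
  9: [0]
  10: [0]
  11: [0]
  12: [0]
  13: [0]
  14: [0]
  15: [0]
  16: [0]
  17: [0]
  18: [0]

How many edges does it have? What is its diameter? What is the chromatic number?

Star graph S_{18}: the hub connects to all 18 leaves.
Edges = 18.
Diameter = 2 (any leaf to hub is 1, leaf to leaf through hub is 2).
Star graphs are bipartite (hub vs leaves), so chromatic number = 2.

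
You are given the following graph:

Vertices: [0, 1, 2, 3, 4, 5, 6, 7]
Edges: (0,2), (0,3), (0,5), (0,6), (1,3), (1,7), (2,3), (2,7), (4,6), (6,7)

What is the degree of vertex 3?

Vertex 3 has neighbors [0, 1, 2], so deg(3) = 3.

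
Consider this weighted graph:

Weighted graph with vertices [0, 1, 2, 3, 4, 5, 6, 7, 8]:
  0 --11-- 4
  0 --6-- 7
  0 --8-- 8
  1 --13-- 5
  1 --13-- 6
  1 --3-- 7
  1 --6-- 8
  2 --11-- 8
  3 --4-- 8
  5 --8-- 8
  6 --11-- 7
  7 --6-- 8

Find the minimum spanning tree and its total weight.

Applying Kruskal's algorithm (sort edges by weight, add if no cycle):
  Add (1,7) w=3
  Add (3,8) w=4
  Add (0,7) w=6
  Add (1,8) w=6
  Skip (7,8) w=6 (creates cycle)
  Skip (0,8) w=8 (creates cycle)
  Add (5,8) w=8
  Add (0,4) w=11
  Add (2,8) w=11
  Add (6,7) w=11
  Skip (1,6) w=13 (creates cycle)
  Skip (1,5) w=13 (creates cycle)
MST weight = 60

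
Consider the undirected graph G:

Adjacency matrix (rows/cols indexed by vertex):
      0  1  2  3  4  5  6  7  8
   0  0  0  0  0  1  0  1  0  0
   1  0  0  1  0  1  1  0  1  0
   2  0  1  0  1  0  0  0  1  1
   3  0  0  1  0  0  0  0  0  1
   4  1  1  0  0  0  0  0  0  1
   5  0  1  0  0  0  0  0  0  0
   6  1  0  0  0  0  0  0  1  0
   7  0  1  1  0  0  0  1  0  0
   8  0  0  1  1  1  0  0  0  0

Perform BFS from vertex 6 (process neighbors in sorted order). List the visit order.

BFS from vertex 6 (neighbors processed in ascending order):
Visit order: 6, 0, 7, 4, 1, 2, 8, 5, 3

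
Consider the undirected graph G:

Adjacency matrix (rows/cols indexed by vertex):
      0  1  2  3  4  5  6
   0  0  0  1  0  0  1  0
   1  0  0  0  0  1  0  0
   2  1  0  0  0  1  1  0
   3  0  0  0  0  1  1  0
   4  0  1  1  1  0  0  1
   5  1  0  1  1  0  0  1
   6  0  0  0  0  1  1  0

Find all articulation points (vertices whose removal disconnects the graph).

An articulation point is a vertex whose removal disconnects the graph.
Articulation points: [4]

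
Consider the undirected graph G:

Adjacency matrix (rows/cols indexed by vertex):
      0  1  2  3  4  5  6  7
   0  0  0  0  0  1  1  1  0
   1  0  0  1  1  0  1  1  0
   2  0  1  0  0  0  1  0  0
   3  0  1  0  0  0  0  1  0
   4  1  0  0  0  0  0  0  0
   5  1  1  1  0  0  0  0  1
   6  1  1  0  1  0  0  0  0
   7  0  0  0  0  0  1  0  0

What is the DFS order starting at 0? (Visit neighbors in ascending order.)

DFS from vertex 0 (neighbors processed in ascending order):
Visit order: 0, 4, 5, 1, 2, 3, 6, 7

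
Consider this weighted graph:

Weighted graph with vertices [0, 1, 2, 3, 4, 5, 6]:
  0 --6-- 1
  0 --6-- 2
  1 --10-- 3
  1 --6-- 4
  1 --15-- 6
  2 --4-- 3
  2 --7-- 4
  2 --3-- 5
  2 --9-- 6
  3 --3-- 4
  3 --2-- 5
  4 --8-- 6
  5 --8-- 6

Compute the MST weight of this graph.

Applying Kruskal's algorithm (sort edges by weight, add if no cycle):
  Add (3,5) w=2
  Add (2,5) w=3
  Add (3,4) w=3
  Skip (2,3) w=4 (creates cycle)
  Add (0,2) w=6
  Add (0,1) w=6
  Skip (1,4) w=6 (creates cycle)
  Skip (2,4) w=7 (creates cycle)
  Add (4,6) w=8
  Skip (5,6) w=8 (creates cycle)
  Skip (2,6) w=9 (creates cycle)
  Skip (1,3) w=10 (creates cycle)
  Skip (1,6) w=15 (creates cycle)
MST weight = 28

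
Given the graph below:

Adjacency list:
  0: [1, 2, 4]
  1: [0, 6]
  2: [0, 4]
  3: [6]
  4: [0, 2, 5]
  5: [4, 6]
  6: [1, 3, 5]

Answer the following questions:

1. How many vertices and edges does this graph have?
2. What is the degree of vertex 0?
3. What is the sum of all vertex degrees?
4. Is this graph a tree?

Count: 7 vertices, 8 edges.
Vertex 0 has neighbors [1, 2, 4], degree = 3.
Handshaking lemma: 2 * 8 = 16.
A tree on 7 vertices has 6 edges. This graph has 8 edges (2 extra). Not a tree.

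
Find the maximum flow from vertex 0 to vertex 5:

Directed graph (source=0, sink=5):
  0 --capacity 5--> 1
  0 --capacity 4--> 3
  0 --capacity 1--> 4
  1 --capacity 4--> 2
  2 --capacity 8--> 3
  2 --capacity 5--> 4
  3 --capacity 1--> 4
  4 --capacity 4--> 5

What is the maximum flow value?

Computing max flow:
  Flow on (0->1): 4/5
  Flow on (1->2): 4/4
  Flow on (2->4): 4/5
  Flow on (4->5): 4/4
Maximum flow = 4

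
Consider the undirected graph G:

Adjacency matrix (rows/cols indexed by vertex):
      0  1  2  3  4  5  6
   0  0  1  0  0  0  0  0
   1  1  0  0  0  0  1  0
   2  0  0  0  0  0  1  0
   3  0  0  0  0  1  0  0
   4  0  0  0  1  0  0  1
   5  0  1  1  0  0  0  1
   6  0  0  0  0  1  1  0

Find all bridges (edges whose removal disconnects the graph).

A bridge is an edge whose removal increases the number of connected components.
Bridges found: (0,1), (1,5), (2,5), (3,4), (4,6), (5,6)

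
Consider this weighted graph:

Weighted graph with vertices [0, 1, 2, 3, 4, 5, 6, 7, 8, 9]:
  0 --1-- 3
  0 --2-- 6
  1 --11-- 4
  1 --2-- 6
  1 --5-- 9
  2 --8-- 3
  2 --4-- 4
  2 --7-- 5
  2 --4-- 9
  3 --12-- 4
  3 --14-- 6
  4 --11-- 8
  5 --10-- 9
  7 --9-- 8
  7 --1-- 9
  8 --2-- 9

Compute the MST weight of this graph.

Applying Kruskal's algorithm (sort edges by weight, add if no cycle):
  Add (0,3) w=1
  Add (7,9) w=1
  Add (0,6) w=2
  Add (1,6) w=2
  Add (8,9) w=2
  Add (2,9) w=4
  Add (2,4) w=4
  Add (1,9) w=5
  Add (2,5) w=7
  Skip (2,3) w=8 (creates cycle)
  Skip (7,8) w=9 (creates cycle)
  Skip (5,9) w=10 (creates cycle)
  Skip (1,4) w=11 (creates cycle)
  Skip (4,8) w=11 (creates cycle)
  Skip (3,4) w=12 (creates cycle)
  Skip (3,6) w=14 (creates cycle)
MST weight = 28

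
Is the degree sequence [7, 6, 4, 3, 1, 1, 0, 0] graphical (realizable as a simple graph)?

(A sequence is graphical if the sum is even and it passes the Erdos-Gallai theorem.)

Sum of degrees = 22. Sum is even but fails Erdos-Gallai. The sequence is NOT graphical.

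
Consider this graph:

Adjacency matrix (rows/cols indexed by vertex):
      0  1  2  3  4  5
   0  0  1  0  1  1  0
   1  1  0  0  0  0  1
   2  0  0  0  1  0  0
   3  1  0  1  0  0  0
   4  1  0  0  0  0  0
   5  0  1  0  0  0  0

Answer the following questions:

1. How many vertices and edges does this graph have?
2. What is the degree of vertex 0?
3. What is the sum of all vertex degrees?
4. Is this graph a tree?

Count: 6 vertices, 5 edges.
Vertex 0 has neighbors [1, 3, 4], degree = 3.
Handshaking lemma: 2 * 5 = 10.
A graph is a tree iff it is connected and has exactly n-1 edges. This graph is connected (all 6 vertices in one component) and has 6-1 = 5 edges. It is a tree.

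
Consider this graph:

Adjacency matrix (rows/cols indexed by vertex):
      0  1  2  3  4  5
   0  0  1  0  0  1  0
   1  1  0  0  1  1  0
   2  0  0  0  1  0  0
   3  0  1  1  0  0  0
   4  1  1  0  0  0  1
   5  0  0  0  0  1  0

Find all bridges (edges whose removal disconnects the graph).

A bridge is an edge whose removal increases the number of connected components.
Bridges found: (1,3), (2,3), (4,5)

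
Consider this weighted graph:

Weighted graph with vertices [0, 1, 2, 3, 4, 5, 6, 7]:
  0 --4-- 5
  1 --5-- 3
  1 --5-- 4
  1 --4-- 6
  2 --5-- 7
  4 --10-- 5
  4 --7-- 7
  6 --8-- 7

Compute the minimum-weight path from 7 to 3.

Using Dijkstra's algorithm from vertex 7:
Shortest path: 7 -> 4 -> 1 -> 3
Total weight: 7 + 5 + 5 = 17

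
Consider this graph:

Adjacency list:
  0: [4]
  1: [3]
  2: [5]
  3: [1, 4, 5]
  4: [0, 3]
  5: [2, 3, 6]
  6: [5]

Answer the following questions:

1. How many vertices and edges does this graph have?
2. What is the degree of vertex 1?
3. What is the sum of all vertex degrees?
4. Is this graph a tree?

Count: 7 vertices, 6 edges.
Vertex 1 has neighbors [3], degree = 1.
Handshaking lemma: 2 * 6 = 12.
A graph is a tree iff it is connected and has exactly n-1 edges. This graph is connected (all 7 vertices in one component) and has 7-1 = 6 edges. It is a tree.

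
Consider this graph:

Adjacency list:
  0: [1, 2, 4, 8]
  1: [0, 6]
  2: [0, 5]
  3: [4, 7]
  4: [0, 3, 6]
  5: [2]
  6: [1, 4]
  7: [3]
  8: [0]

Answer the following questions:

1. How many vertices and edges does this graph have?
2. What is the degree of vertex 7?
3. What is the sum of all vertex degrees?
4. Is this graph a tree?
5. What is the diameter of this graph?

Count: 9 vertices, 9 edges.
Vertex 7 has neighbors [3], degree = 1.
Handshaking lemma: 2 * 9 = 18.
A tree on 9 vertices has 8 edges. This graph has 9 edges (1 extra). Not a tree.
Diameter (longest shortest path) = 5.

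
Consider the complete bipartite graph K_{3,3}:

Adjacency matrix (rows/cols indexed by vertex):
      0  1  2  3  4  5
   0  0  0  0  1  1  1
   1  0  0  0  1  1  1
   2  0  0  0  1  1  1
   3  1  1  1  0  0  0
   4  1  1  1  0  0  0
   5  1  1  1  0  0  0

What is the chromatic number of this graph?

K_{3,3} is bipartite: vertices split into two independent sets of size 3 and 3.
Color one set 0, the other 1. No adjacent vertices share a color.
Chromatic number = 2.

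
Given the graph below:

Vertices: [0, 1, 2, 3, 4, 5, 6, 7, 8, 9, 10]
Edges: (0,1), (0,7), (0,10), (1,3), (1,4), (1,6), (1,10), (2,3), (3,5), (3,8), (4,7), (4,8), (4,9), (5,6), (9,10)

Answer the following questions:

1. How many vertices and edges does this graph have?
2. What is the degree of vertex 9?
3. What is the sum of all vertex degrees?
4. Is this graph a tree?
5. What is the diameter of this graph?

Count: 11 vertices, 15 edges.
Vertex 9 has neighbors [4, 10], degree = 2.
Handshaking lemma: 2 * 15 = 30.
A tree on 11 vertices has 10 edges. This graph has 15 edges (5 extra). Not a tree.
Diameter (longest shortest path) = 4.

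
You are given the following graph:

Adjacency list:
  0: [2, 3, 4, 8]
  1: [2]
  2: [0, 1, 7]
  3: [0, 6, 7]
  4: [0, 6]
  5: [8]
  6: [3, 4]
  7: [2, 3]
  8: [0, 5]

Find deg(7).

Vertex 7 has neighbors [2, 3], so deg(7) = 2.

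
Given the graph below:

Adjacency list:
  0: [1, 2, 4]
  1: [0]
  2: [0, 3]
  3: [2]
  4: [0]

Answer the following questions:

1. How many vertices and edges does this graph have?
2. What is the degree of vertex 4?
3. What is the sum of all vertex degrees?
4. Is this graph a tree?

Count: 5 vertices, 4 edges.
Vertex 4 has neighbors [0], degree = 1.
Handshaking lemma: 2 * 4 = 8.
A graph is a tree iff it is connected and has exactly n-1 edges. This graph is connected (all 5 vertices in one component) and has 5-1 = 4 edges. It is a tree.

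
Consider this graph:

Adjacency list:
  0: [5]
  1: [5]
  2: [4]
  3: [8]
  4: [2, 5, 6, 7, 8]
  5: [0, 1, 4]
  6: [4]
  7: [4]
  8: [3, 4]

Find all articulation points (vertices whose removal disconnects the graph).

An articulation point is a vertex whose removal disconnects the graph.
Articulation points: [4, 5, 8]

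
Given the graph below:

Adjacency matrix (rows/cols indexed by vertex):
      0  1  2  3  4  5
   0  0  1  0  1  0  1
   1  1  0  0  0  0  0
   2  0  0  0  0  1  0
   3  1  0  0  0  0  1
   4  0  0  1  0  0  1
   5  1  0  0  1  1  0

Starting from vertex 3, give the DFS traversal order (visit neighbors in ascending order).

DFS from vertex 3 (neighbors processed in ascending order):
Visit order: 3, 0, 1, 5, 4, 2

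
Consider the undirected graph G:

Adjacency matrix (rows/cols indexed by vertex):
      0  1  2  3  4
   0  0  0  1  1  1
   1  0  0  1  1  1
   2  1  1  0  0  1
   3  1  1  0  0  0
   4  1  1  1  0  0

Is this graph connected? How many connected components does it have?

Checking connectivity: the graph has 1 connected component(s).
All vertices are reachable from each other. The graph IS connected.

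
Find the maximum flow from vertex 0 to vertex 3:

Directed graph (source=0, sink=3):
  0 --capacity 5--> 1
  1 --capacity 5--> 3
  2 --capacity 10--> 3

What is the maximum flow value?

Computing max flow:
  Flow on (0->1): 5/5
  Flow on (1->3): 5/5
Maximum flow = 5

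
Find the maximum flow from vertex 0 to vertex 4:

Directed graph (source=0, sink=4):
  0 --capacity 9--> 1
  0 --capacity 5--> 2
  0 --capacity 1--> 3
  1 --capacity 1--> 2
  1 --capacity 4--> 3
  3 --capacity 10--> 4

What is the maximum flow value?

Computing max flow:
  Flow on (0->1): 4/9
  Flow on (0->3): 1/1
  Flow on (1->3): 4/4
  Flow on (3->4): 5/10
Maximum flow = 5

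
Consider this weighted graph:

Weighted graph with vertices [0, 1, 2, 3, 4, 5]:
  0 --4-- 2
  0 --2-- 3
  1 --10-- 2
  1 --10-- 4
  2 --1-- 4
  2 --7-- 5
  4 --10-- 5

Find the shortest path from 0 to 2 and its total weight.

Using Dijkstra's algorithm from vertex 0:
Shortest path: 0 -> 2
Total weight: 4 = 4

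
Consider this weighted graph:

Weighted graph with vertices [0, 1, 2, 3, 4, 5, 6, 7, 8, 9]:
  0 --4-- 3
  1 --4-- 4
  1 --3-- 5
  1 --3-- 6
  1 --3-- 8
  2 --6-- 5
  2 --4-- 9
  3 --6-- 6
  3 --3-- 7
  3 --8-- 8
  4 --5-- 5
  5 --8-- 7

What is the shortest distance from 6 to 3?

Using Dijkstra's algorithm from vertex 6:
Shortest path: 6 -> 3
Total weight: 6 = 6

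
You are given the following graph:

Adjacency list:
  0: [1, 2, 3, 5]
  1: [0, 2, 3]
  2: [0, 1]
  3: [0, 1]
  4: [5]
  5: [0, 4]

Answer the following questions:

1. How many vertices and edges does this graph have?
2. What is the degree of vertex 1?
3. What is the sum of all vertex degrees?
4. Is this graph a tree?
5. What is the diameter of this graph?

Count: 6 vertices, 7 edges.
Vertex 1 has neighbors [0, 2, 3], degree = 3.
Handshaking lemma: 2 * 7 = 14.
A tree on 6 vertices has 5 edges. This graph has 7 edges (2 extra). Not a tree.
Diameter (longest shortest path) = 3.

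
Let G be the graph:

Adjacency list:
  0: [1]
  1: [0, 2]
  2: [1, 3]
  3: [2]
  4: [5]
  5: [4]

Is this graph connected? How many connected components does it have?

Checking connectivity: the graph has 2 connected component(s).
Components: [[0, 1, 2, 3], [4, 5]]. The graph is NOT connected.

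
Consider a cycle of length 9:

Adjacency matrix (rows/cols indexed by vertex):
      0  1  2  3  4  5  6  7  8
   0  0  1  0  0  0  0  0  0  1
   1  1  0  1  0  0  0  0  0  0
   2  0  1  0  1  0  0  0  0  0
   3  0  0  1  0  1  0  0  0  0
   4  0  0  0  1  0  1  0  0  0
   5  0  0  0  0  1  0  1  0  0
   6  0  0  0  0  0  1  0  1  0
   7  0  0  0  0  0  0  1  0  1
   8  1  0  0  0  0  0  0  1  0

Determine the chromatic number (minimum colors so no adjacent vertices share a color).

This is an odd cycle (C_9). Odd cycles are not bipartite (any 2-coloring forces two adjacent vertices to match), and 3 colors suffice.
Chromatic number = 3.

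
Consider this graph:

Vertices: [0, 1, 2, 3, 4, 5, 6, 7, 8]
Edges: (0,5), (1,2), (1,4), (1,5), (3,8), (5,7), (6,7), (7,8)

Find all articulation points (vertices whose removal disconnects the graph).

An articulation point is a vertex whose removal disconnects the graph.
Articulation points: [1, 5, 7, 8]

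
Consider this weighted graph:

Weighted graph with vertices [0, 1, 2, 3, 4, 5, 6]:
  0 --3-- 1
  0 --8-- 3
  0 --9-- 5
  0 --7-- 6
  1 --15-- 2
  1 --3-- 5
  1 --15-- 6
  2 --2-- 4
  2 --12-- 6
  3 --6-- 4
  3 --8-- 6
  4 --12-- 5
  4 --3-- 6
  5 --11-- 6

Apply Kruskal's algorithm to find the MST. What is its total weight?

Applying Kruskal's algorithm (sort edges by weight, add if no cycle):
  Add (2,4) w=2
  Add (0,1) w=3
  Add (1,5) w=3
  Add (4,6) w=3
  Add (3,4) w=6
  Add (0,6) w=7
  Skip (0,3) w=8 (creates cycle)
  Skip (3,6) w=8 (creates cycle)
  Skip (0,5) w=9 (creates cycle)
  Skip (5,6) w=11 (creates cycle)
  Skip (2,6) w=12 (creates cycle)
  Skip (4,5) w=12 (creates cycle)
  Skip (1,2) w=15 (creates cycle)
  Skip (1,6) w=15 (creates cycle)
MST weight = 24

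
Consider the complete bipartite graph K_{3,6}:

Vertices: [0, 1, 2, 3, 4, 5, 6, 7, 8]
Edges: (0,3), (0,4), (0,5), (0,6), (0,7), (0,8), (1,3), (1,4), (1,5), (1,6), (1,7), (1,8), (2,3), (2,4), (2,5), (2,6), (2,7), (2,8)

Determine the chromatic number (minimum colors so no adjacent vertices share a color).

K_{3,6} is bipartite: vertices split into two independent sets of size 3 and 6.
Color one set 0, the other 1. No adjacent vertices share a color.
Chromatic number = 2.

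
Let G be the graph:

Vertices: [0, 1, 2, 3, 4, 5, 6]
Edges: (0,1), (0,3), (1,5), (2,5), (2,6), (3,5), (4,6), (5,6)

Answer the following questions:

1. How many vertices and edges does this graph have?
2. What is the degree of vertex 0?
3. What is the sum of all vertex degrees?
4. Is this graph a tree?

Count: 7 vertices, 8 edges.
Vertex 0 has neighbors [1, 3], degree = 2.
Handshaking lemma: 2 * 8 = 16.
A tree on 7 vertices has 6 edges. This graph has 8 edges (2 extra). Not a tree.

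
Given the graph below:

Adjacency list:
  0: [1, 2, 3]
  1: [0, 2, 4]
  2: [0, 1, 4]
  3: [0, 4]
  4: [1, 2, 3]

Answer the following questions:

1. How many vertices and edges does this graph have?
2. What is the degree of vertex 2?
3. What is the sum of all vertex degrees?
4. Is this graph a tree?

Count: 5 vertices, 7 edges.
Vertex 2 has neighbors [0, 1, 4], degree = 3.
Handshaking lemma: 2 * 7 = 14.
A tree on 5 vertices has 4 edges. This graph has 7 edges (3 extra). Not a tree.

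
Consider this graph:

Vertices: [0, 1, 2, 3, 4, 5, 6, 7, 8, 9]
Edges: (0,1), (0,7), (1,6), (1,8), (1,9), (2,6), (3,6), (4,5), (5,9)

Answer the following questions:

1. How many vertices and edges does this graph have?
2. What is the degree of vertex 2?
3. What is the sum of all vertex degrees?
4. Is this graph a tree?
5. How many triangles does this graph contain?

Count: 10 vertices, 9 edges.
Vertex 2 has neighbors [6], degree = 1.
Handshaking lemma: 2 * 9 = 18.
A graph is a tree iff it is connected and has exactly n-1 edges. This graph is connected (all 10 vertices in one component) and has 10-1 = 9 edges. It is a tree.
Number of triangles = 0.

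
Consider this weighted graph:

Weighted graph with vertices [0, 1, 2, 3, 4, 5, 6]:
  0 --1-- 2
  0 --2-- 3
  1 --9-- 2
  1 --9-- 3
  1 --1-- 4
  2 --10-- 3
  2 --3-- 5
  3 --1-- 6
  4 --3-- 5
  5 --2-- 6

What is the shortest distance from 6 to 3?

Using Dijkstra's algorithm from vertex 6:
Shortest path: 6 -> 3
Total weight: 1 = 1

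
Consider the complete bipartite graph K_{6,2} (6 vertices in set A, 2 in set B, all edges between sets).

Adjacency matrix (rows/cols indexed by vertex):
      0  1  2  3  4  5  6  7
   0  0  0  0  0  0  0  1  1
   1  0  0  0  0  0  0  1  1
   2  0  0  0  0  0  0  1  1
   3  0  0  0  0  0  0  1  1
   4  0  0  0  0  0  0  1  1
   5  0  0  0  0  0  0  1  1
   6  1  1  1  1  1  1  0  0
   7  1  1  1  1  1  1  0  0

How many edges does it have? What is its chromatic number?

K_{6,2} has 6 * 2 = 12 edges.
Bipartite graphs have chromatic number 2 (color each partition differently).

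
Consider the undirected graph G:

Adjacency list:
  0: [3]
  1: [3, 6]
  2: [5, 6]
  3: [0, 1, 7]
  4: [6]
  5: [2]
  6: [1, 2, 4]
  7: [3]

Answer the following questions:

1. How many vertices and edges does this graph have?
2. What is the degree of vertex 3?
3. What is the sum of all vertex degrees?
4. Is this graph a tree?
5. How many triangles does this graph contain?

Count: 8 vertices, 7 edges.
Vertex 3 has neighbors [0, 1, 7], degree = 3.
Handshaking lemma: 2 * 7 = 14.
A graph is a tree iff it is connected and has exactly n-1 edges. This graph is connected (all 8 vertices in one component) and has 8-1 = 7 edges. It is a tree.
Number of triangles = 0.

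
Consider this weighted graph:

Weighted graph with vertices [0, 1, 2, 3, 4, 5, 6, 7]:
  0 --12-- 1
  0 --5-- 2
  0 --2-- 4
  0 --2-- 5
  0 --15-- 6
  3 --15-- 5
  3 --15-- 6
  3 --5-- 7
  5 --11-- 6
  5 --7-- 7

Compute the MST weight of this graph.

Applying Kruskal's algorithm (sort edges by weight, add if no cycle):
  Add (0,5) w=2
  Add (0,4) w=2
  Add (0,2) w=5
  Add (3,7) w=5
  Add (5,7) w=7
  Add (5,6) w=11
  Add (0,1) w=12
  Skip (0,6) w=15 (creates cycle)
  Skip (3,5) w=15 (creates cycle)
  Skip (3,6) w=15 (creates cycle)
MST weight = 44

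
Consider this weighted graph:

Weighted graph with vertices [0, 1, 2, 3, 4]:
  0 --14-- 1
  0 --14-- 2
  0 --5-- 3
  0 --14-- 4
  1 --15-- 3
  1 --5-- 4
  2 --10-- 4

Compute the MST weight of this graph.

Applying Kruskal's algorithm (sort edges by weight, add if no cycle):
  Add (0,3) w=5
  Add (1,4) w=5
  Add (2,4) w=10
  Add (0,2) w=14
  Skip (0,1) w=14 (creates cycle)
  Skip (0,4) w=14 (creates cycle)
  Skip (1,3) w=15 (creates cycle)
MST weight = 34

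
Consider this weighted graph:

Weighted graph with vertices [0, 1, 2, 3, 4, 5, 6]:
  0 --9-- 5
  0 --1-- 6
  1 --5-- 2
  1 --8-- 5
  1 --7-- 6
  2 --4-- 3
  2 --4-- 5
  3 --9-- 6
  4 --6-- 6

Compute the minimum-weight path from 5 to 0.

Using Dijkstra's algorithm from vertex 5:
Shortest path: 5 -> 0
Total weight: 9 = 9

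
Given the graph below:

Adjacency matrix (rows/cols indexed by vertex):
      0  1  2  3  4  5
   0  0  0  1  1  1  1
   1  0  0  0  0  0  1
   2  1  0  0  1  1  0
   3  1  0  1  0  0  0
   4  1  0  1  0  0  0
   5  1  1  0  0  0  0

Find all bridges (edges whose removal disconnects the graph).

A bridge is an edge whose removal increases the number of connected components.
Bridges found: (0,5), (1,5)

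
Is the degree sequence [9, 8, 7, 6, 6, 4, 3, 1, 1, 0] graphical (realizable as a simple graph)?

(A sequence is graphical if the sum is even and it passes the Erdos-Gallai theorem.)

Sum of degrees = 45. Sum is odd, so the sequence is NOT graphical.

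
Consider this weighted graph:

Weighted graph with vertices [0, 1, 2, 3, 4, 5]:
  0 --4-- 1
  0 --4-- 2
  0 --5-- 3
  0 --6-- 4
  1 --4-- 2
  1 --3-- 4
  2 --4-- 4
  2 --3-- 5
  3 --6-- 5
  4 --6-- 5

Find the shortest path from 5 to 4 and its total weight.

Using Dijkstra's algorithm from vertex 5:
Shortest path: 5 -> 4
Total weight: 6 = 6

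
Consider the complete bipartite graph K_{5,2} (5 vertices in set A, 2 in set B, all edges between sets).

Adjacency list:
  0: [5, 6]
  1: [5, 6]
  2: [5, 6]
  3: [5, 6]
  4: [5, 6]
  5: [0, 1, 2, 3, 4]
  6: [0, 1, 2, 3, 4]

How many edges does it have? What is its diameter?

K_{5,2} has 5 * 2 = 10 edges.
Any vertex reaches any opposite-side vertex in 1 step; same-side vertices reach in 2 steps via any opposite-side vertex.
Diameter = 2.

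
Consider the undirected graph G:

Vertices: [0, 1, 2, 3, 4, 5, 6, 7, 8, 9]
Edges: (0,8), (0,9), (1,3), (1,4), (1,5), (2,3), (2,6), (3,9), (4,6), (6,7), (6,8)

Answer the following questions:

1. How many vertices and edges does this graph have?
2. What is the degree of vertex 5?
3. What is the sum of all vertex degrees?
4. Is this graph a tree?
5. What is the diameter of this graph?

Count: 10 vertices, 11 edges.
Vertex 5 has neighbors [1], degree = 1.
Handshaking lemma: 2 * 11 = 22.
A tree on 10 vertices has 9 edges. This graph has 11 edges (2 extra). Not a tree.
Diameter (longest shortest path) = 4.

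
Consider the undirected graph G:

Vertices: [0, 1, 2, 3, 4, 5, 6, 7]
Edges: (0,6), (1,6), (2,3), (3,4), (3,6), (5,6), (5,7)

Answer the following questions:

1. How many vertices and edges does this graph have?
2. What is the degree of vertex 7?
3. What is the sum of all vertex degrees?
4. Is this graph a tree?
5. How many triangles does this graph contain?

Count: 8 vertices, 7 edges.
Vertex 7 has neighbors [5], degree = 1.
Handshaking lemma: 2 * 7 = 14.
A graph is a tree iff it is connected and has exactly n-1 edges. This graph is connected (all 8 vertices in one component) and has 8-1 = 7 edges. It is a tree.
Number of triangles = 0.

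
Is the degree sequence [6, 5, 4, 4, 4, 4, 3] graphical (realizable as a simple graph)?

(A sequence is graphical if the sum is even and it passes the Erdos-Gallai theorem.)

Sum of degrees = 30. Sum is even and passes Erdos-Gallai. The sequence IS graphical.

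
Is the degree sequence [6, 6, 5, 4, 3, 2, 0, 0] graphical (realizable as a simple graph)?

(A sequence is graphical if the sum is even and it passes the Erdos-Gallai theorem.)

Sum of degrees = 26. Sum is even but fails Erdos-Gallai. The sequence is NOT graphical.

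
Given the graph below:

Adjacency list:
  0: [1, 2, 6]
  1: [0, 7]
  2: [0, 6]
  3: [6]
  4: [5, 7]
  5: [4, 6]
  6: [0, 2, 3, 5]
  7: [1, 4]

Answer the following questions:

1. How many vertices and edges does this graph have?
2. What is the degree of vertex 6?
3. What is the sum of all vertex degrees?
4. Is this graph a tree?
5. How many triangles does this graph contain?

Count: 8 vertices, 9 edges.
Vertex 6 has neighbors [0, 2, 3, 5], degree = 4.
Handshaking lemma: 2 * 9 = 18.
A tree on 8 vertices has 7 edges. This graph has 9 edges (2 extra). Not a tree.
Number of triangles = 1.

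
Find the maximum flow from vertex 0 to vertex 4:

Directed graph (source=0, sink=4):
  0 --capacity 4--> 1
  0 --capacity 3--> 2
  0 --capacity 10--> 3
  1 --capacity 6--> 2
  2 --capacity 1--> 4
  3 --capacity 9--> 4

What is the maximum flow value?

Computing max flow:
  Flow on (0->2): 1/3
  Flow on (0->3): 9/10
  Flow on (2->4): 1/1
  Flow on (3->4): 9/9
Maximum flow = 10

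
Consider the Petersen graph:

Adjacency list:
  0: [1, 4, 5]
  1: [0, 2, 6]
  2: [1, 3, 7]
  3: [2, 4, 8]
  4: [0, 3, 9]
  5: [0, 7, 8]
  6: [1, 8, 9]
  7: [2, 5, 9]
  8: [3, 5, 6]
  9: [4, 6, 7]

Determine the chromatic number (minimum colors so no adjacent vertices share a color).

The Petersen graph contains odd cycles (e.g. the outer 5-cycle), so chi >= 3.
A proper 3-coloring exists (it is a well-known 3-chromatic graph).
Chromatic number = 3.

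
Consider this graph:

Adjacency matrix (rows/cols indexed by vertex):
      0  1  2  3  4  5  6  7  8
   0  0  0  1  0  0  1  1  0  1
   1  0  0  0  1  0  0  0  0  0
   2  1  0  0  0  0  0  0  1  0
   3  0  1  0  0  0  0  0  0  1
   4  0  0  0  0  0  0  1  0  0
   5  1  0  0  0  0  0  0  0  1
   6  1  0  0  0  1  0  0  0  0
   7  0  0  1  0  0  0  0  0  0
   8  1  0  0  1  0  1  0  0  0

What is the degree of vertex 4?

Vertex 4 has neighbors [6], so deg(4) = 1.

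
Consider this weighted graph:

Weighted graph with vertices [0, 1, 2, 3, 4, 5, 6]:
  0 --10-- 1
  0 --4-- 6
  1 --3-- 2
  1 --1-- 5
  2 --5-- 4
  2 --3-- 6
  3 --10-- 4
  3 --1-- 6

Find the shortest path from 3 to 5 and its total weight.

Using Dijkstra's algorithm from vertex 3:
Shortest path: 3 -> 6 -> 2 -> 1 -> 5
Total weight: 1 + 3 + 3 + 1 = 8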